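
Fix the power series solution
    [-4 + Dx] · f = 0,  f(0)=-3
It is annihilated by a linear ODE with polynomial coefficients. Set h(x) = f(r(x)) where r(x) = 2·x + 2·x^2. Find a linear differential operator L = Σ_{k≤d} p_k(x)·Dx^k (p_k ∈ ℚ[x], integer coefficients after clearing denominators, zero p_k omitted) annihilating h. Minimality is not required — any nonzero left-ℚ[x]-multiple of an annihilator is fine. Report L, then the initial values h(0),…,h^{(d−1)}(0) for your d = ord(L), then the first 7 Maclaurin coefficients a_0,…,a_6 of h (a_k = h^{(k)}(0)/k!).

L = (-8 - 16·x) + Dx  (order 1).
h: a_k = -3, -24, -120, -448, -1376, -18176/5, -127744/15, …
ICs: h(0) = -3.

f: a_k = -3, -12, -24, -32, -32, -128/5, -256/15, …
h₀=f(r): pull back L_f along r ⇒ L₀.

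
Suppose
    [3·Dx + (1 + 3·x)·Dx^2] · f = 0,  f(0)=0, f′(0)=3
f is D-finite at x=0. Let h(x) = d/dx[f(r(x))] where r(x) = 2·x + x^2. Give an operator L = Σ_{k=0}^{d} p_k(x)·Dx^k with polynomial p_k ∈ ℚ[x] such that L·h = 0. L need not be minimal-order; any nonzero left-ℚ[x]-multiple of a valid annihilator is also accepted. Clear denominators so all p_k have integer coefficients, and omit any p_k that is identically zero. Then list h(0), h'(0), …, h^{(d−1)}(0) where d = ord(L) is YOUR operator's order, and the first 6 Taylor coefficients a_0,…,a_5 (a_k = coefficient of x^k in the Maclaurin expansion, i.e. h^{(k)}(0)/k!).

L = (5 + 6·x + 3·x^2) + (1 + 7·x + 9·x^2 + 3·x^3)·Dx  (order 1).
h: a_k = 6, -30, 162, -882, 4806, -26190, …
ICs: h(0) = 6.

f: a_k = 0, 3, -9/2, 9, -81/4, 243/5, …
h₀=f(r): pull back L_f along r ⇒ L₀.
Differentiate: ansatz ord ≤ ord L₀ ⇒ L.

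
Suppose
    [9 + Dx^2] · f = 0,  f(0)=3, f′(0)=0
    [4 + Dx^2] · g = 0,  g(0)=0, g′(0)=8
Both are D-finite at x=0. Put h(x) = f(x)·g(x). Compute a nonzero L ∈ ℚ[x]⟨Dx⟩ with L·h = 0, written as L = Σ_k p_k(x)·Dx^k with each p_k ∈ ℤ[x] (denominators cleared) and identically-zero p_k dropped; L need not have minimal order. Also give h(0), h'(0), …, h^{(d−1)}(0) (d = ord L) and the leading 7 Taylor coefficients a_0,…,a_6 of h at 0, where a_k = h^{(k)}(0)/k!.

L = 25 + 26·Dx^2 + Dx^4  (order 4).
h: a_k = 0, 24, 0, -124, 0, 781/5, 0, …
ICs: h(0) = 0, h′(0) = 24, h′′(0) = 0, h′′′(0) = -744.

f: a_k = 3, 0, -27/2, 0, 81/8, 0, -243/80, …
g: a_k = 0, 8, 0, -16/3, 0, 16/15, 0, …
f·g: L₀ = L_f ⊗_s L_g, ord ≤ 2·2.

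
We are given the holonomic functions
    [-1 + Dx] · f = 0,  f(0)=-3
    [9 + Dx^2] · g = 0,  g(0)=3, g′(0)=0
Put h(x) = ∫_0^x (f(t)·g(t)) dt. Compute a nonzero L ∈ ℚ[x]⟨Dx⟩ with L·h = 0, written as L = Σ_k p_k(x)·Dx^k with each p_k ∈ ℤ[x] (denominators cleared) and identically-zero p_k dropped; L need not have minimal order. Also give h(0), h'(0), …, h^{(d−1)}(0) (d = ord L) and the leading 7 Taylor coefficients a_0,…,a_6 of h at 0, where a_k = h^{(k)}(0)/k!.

L = 10·Dx - 2·Dx^2 + Dx^3  (order 3).
h: a_k = 0, -9, -9/2, 12, 39/4, -21/10, -79/20, …
ICs: h(0) = 0, h′(0) = -9, h′′(0) = -9.

f: a_k = -3, -3, -3/2, -1/2, -1/8, -1/40, -1/240, …
g: a_k = 3, 0, -27/2, 0, 81/8, 0, -243/80, …
L₀ := L_f ⊗_s L_g (sym. prod.), ord ≤ 2.
Integrate: L := L₀·Dx.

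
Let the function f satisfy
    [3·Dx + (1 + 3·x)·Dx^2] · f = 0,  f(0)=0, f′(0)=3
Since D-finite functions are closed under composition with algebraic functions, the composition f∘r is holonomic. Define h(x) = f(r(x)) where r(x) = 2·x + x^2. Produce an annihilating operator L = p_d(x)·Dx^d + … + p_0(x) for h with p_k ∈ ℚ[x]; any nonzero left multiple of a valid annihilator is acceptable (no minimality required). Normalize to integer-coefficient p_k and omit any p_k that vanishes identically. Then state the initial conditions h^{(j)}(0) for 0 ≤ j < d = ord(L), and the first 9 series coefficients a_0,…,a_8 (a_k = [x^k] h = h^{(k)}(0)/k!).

L = (5 + 6·x + 3·x^2)·Dx + (1 + 7·x + 9·x^2 + 3·x^3)·Dx^2  (order 2).
h: a_k = 0, 6, -15, 54, -441/2, 4806/5, -4365, 142722/7, -388881/4, …
ICs: h(0) = 0, h′(0) = 6.

f: a_k = 0, 3, -9/2, 9, -81/4, 243/5, -243/2, 2187/7, -6561/8, …
Substitute x→r, Dx→(1/r')Dx; clear ⇒ L₀.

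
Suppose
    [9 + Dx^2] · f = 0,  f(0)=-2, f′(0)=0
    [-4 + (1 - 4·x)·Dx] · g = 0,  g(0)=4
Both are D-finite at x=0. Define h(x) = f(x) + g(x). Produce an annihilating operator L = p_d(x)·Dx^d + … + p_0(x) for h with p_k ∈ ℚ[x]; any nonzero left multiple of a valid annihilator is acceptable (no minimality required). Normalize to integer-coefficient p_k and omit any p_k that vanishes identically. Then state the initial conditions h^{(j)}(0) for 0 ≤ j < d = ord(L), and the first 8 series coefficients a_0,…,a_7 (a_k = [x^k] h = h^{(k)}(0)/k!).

f: a_k = -2, 0, 9, 0, -27/4, 0, 81/40, 0, …
g: a_k = 4, 16, 64, 256, 1024, 4096, 16384, 65536, …
h₀=f+g: left-lcm gives L₀, ord ≤ 3.
L = (-3780 + 2592·x - 5184·x^2) + (369 - 2124·x + 3888·x^2 - 5184·x^3)·Dx + (-420 + 288·x - 576·x^2)·Dx^2 + (41 - 236·x + 432·x^2 - 576·x^3)·Dx^3  (order 3).
h: a_k = 2, 16, 73, 256, 4069/4, 4096, 655441/40, 65536, …
ICs: h(0) = 2, h′(0) = 16, h′′(0) = 146.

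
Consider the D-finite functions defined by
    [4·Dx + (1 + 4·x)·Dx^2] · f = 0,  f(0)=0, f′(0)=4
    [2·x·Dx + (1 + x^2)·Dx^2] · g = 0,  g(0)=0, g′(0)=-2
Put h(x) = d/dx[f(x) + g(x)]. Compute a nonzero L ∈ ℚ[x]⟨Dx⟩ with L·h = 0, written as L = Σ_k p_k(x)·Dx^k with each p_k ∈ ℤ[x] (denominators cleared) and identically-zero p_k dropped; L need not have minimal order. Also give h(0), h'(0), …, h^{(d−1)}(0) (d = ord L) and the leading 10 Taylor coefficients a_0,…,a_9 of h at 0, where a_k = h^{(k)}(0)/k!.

L = (-4 - 48·x + 12·x^2 + 16·x^3) + (-17 - 8·x - 45·x^2 + 24·x^3 + 32·x^4)·Dx + (-2 - 7·x + 4·x^2 + x^3 + 6·x^4 + 8·x^5)·Dx^2  (order 2).
h: a_k = 2, -16, 66, -256, 1022, -4096, 16386, -65536, 262142, -1048576, …
ICs: h(0) = 2, h′(0) = -16.

f: a_k = 0, 4, -8, 64/3, -64, 1024/5, -2048/3, 16384/7, -8192, 262144/9, …
g: a_k = 0, -2, 0, 2/3, 0, -2/5, 0, 2/7, 0, -2/9, …
f+g: L₀ = lclm(L_f,L_g), ord ≤ 2+2.
Derive L from L₀ (diff closure).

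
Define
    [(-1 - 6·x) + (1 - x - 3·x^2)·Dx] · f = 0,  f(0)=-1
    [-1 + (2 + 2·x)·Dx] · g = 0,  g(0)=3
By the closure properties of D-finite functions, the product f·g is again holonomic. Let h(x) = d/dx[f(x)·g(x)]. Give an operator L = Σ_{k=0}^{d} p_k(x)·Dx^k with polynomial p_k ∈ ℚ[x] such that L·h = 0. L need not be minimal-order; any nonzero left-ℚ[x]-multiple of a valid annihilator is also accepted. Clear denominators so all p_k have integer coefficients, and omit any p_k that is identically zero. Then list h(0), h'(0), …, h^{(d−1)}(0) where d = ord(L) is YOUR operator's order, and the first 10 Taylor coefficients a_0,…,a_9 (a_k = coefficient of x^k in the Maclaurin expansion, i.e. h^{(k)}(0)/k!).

L = (35 + 162·x + 381·x^2 + 390·x^3 + 135·x^4) + (-6 - 26·x + 6·x^2 + 122·x^3 + 150·x^4 + 54·x^5)·Dx  (order 1).
h: a_k = -9/2, -105/4, -1287/16, -8457/32, -187635/256, -1059039/512, -11247411/2048, -59596329/4096, -2461005099/65536, -12620423235/131072, …
ICs: h(0) = -9/2.

f: a_k = -1, -1, -4, -7, -19, -40, -97, -217, -508, -1159, …
g: a_k = 3, 3/2, -3/8, 3/16, -15/128, 21/256, -63/1024, 99/2048, -1287/32768, 2145/65536, …
Sym-product of L_f,L_g gives L₀ (≤ ord 1).
h=h₀': d/dx-closure on L₀ ⇒ L.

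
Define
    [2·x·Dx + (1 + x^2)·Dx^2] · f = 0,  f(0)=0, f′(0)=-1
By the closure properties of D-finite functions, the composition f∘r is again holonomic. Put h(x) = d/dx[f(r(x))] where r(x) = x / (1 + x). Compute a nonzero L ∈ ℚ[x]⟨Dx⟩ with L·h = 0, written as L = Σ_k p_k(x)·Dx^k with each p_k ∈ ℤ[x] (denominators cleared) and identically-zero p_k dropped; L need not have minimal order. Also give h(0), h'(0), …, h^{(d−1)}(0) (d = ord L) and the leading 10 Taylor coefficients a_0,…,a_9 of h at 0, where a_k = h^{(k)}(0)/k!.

L = (2 + 4·x) + (1 + 2·x + 2·x^2)·Dx  (order 1).
h: a_k = -1, 2, -2, 0, 4, -8, 8, 0, -16, 32, …
ICs: h(0) = -1.

f: a_k = 0, -1, 0, 1/3, 0, -1/5, 0, 1/7, 0, -1/9, …
L₀ from L_f via x↦r, Dx↦r'^{-1}Dx.
Derive L from L₀ (diff closure).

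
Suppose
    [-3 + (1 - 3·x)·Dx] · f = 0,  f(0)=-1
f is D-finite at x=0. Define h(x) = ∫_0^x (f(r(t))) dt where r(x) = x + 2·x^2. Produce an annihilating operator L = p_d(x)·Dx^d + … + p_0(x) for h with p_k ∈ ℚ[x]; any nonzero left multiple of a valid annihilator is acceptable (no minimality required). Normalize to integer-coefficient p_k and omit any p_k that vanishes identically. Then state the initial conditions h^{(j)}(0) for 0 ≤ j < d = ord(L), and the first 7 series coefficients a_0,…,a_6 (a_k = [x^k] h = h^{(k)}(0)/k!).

L = (3 + 12·x)·Dx + (-1 + 3·x + 6·x^2)·Dx^2  (order 2).
h: a_k = 0, -1, -3/2, -5, -63/4, -279/5, -405/2, …
ICs: h(0) = 0, h′(0) = -1.

f: a_k = -1, -3, -9, -27, -81, -243, -729, …
h₀=f(r): pull back L_f along r ⇒ L₀.
∫: right-multiply L₀ by Dx.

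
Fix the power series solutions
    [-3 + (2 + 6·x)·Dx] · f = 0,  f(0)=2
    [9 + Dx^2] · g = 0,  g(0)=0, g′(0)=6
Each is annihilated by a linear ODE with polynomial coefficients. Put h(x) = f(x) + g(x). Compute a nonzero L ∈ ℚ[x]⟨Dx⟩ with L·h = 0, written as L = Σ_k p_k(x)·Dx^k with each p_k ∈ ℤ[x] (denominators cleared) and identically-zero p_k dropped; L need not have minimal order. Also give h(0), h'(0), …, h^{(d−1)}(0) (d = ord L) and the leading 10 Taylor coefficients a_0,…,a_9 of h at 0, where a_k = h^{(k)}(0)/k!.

f: a_k = 2, 3, -9/4, 27/8, -405/64, 1701/128, -15309/512, 72171/1024, -2814669/16384, 14073345/32768, …
g: a_k = 0, 6, 0, -9, 0, 81/20, 0, -243/280, 0, 243/2240, …
f+g: L₀ = lclm(L_f,L_g), ord ≤ 1+2.
L = (-63 - 216·x - 324·x^2) + (18 + 198·x + 648·x^2 + 648·x^3)·Dx + (-7 - 24·x - 36·x^2)·Dx^2 + (2 + 22·x + 72·x^2 + 72·x^3)·Dx^3  (order 3).
h: a_k = 2, 9, -9/4, -45/8, -405/64, 11097/640, -15309/512, 2494881/35840, -2814669/16384, 492691491/1146880, …
ICs: h(0) = 2, h′(0) = 9, h′′(0) = -9/2.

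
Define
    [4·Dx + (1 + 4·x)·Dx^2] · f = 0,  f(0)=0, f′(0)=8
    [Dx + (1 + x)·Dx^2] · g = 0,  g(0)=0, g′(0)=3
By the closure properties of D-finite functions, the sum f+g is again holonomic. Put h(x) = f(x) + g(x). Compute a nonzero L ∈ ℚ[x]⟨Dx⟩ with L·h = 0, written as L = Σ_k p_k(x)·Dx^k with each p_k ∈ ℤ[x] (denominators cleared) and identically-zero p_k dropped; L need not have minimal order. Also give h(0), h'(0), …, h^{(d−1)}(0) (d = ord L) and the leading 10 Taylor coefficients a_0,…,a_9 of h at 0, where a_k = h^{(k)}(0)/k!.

f: a_k = 0, 8, -16, 128/3, -128, 2048/5, -4096/3, 32768/7, -16384, 524288/9, …
g: a_k = 0, 3, -3/2, 1, -3/4, 3/5, -1/2, 3/7, -3/8, 1/3, …
Weyl lclm of L_f,L_g ⇒ L₀ (ord ≤ 4).
L = 8·Dx + (10 + 16·x)·Dx^2 + (1 + 5·x + 4·x^2)·Dx^3  (order 3).
h: a_k = 0, 11, -35/2, 131/3, -515/4, 2051/5, -8195/6, 32771/7, -131075/8, 524291/9, …
ICs: h(0) = 0, h′(0) = 11, h′′(0) = -35.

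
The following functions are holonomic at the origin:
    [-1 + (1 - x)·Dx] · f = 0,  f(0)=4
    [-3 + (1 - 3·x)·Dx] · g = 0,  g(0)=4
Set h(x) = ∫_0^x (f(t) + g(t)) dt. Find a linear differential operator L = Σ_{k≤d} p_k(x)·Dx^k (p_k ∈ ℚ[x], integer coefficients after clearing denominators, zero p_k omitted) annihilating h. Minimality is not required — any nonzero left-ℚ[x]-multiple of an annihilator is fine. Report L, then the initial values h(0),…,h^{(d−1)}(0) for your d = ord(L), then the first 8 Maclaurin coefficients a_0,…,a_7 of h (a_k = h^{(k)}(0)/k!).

L = -6·Dx + (8 - 12·x)·Dx^2 + (-1 + 4·x - 3·x^2)·Dx^3  (order 3).
h: a_k = 0, 8, 8, 40/3, 28, 328/5, 488/3, 2920/7, …
ICs: h(0) = 0, h′(0) = 8, h′′(0) = 16.

f: a_k = 4, 4, 4, 4, 4, 4, 4, 4, …
g: a_k = 4, 12, 36, 108, 324, 972, 2916, 8748, …
h₀=f+g: left-lcm gives L₀, ord ≤ 2.
∫: right-multiply L₀ by Dx.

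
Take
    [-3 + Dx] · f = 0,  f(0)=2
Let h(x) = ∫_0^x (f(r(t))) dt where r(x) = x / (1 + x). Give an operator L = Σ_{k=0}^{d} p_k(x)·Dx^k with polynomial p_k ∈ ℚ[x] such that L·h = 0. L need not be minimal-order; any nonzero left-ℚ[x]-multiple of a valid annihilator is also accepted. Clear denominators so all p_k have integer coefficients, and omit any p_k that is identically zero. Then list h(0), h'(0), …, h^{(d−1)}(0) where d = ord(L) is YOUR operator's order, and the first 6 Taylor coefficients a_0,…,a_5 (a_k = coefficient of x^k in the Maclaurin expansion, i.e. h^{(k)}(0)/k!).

L = -3·Dx + (1 + 2·x + x^2)·Dx^2  (order 2).
h: a_k = 0, 2, 3, 1, -3/4, 3/20, …
ICs: h(0) = 0, h′(0) = 2.

f: a_k = 2, 6, 9, 9, 27/4, 81/20, …
Substitute x→r, Dx→(1/r')Dx; clear ⇒ L₀.
Integrate: L := L₀·Dx.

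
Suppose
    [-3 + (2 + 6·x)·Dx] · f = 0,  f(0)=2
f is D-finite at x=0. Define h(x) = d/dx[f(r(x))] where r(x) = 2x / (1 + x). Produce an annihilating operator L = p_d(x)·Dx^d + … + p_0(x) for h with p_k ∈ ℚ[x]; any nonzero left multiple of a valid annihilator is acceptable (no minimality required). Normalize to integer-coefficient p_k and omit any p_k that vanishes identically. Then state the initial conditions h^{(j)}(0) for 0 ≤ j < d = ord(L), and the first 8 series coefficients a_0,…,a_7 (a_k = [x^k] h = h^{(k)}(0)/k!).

f: a_k = 2, 3, -9/4, 27/8, -405/64, 1701/128, -15309/512, 72171/1024, …
h₀=f(r): pull back L_f along r ⇒ L₀.
Differentiate: ansatz ord ≤ ord L₀ ⇒ L.
L = (-5 - 14·x) + (-1 - 8·x - 7·x^2)·Dx  (order 1).
h: a_k = 6, -30, 153, -861, 20685/4, -128961/4, 1644825/8, -10648221/8, …
ICs: h(0) = 6.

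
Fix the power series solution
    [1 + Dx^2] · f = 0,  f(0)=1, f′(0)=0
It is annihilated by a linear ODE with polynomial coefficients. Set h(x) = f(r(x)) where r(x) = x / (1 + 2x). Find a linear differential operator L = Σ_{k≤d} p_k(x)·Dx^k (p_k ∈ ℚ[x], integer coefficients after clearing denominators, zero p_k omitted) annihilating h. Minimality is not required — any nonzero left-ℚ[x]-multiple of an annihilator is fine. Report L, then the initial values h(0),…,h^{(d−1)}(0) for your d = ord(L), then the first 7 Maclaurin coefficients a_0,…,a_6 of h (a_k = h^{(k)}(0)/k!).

L = 1 + (4 + 24·x + 48·x^2 + 32·x^3)·Dx + (1 + 8·x + 24·x^2 + 32·x^3 + 16·x^4)·Dx^2  (order 2).
h: a_k = 1, 0, -1/2, 2, -143/24, 47/3, -27601/720, …
ICs: h(0) = 1, h′(0) = 0.

f: a_k = 1, 0, -1/2, 0, 1/24, 0, -1/720, …
Change of var in L_f (x↦r) gives L₀.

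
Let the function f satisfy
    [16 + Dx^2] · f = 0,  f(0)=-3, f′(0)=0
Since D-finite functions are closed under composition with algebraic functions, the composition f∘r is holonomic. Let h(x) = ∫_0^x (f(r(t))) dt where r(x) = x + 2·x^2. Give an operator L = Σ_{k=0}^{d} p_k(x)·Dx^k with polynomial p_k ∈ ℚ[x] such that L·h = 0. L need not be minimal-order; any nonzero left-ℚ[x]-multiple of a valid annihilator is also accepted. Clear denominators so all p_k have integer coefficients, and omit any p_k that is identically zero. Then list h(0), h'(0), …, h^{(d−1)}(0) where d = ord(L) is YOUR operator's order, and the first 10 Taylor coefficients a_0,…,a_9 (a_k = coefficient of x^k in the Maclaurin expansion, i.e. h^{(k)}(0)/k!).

f: a_k = -3, 0, 24, 0, -32, 0, 256/15, 0, -512/105, 0, …
h₀=f(r): pull back L_f along r ⇒ L₀.
h=∫h₀ ⇒ L = L₀·Dx.
L = (16 + 192·x + 768·x^2 + 1024·x^3)·Dx - 4·Dx^2 + (1 + 4·x)·Dx^3  (order 3).
h: a_k = 0, -3, 0, 8, 24, 64/5, -128/3, -11264/105, -512/5, 53248/945, …
ICs: h(0) = 0, h′(0) = -3, h′′(0) = 0.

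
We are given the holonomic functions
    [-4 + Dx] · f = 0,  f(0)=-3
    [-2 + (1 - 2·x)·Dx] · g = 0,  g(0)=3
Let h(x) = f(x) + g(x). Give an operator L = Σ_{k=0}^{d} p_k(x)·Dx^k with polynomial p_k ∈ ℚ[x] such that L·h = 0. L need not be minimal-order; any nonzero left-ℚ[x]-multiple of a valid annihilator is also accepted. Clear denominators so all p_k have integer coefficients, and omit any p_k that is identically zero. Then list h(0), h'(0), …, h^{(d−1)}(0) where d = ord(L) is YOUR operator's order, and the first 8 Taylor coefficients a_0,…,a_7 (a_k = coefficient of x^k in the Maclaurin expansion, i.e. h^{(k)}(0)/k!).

L = 32·x + (4 - 32·x + 32·x^2)·Dx + (-1 + 6·x - 8·x^2)·Dx^2  (order 2).
h: a_k = 0, -6, -12, -8, 16, 352/5, 2624/15, 39296/105, …
ICs: h(0) = 0, h′(0) = -6.

f: a_k = -3, -12, -24, -32, -32, -128/5, -256/15, -1024/105, …
g: a_k = 3, 6, 12, 24, 48, 96, 192, 384, …
f+g: L₀ = lclm(L_f,L_g), ord ≤ 1+1.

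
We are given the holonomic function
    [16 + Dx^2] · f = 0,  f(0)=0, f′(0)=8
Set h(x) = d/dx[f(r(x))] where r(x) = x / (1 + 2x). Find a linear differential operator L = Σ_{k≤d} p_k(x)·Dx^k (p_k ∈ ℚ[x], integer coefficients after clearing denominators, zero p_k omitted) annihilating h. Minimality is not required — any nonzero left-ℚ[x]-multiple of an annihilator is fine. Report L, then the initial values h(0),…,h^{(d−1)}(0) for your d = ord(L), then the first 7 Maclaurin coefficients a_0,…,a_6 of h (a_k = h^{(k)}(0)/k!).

f: a_k = 0, 8, 0, -64/3, 0, 256/15, 0, …
L₀ from L_f via x↦r, Dx↦r'^{-1}Dx.
Derive L from L₀ (diff closure).
L = (40 + 96·x + 96·x^2) + (12 + 72·x + 144·x^2 + 96·x^3)·Dx + (1 + 8·x + 24·x^2 + 32·x^3 + 16·x^4)·Dx^2  (order 2).
h: a_k = 8, -32, 32, 256, -5504/3, 7680, -1131008/45, …
ICs: h(0) = 8, h′(0) = -32.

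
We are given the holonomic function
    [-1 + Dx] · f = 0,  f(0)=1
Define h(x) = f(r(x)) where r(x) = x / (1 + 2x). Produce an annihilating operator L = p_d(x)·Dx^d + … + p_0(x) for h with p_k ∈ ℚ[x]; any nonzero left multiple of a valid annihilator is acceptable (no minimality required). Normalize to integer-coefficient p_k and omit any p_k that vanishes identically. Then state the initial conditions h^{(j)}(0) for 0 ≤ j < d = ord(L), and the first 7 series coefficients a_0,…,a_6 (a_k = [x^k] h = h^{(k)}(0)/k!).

f: a_k = 1, 1, 1/2, 1/6, 1/24, 1/120, 1/720, …
Substitute x→r, Dx→(1/r')Dx; clear ⇒ L₀.
L = -1 + (1 + 4·x + 4·x^2)·Dx  (order 1).
h: a_k = 1, 1, -3/2, 13/6, -71/24, 147/40, -2699/720, …
ICs: h(0) = 1.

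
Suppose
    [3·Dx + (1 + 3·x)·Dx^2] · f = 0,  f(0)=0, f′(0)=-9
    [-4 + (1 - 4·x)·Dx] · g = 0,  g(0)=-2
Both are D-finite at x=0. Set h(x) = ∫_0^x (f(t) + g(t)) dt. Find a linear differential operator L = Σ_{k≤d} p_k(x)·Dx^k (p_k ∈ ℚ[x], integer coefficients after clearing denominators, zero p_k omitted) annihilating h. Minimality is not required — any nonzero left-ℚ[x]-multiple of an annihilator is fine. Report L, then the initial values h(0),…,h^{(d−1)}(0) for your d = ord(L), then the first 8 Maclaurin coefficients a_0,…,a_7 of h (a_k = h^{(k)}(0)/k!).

f: a_k = 0, -9, 27/2, -27, 243/4, -729/5, 729/2, -6561/7, …
g: a_k = -2, -8, -32, -128, -512, -2048, -8192, -32768, …
Sum ⇒ L₀ = lclm(L_f,L_g) in ℚ(x)⟨Dx⟩.
∫: right-multiply L₀ by Dx.
L = (-432 - 288·x)·Dx^2 + (-78 - 720·x - 576·x^2)·Dx^3 + (11 + x - 144·x^2 - 144·x^3)·Dx^4  (order 4).
h: a_k = 0, -2, -17/2, -37/6, -155/4, -361/4, -10969/30, -15655/14, …
ICs: h(0) = 0, h′(0) = -2, h′′(0) = -17, h′′′(0) = -37.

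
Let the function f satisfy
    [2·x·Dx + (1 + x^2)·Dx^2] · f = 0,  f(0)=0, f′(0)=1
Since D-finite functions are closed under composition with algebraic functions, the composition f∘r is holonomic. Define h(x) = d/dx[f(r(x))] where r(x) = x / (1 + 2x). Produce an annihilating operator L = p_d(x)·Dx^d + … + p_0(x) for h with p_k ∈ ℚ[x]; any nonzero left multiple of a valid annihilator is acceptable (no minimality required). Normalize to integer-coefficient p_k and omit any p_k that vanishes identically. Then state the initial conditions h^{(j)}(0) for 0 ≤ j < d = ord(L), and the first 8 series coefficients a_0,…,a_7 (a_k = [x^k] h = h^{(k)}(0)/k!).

f: a_k = 0, 1, 0, -1/3, 0, 1/5, 0, -1/7, …
L₀ from L_f via x↦r, Dx↦r'^{-1}Dx.
Differentiate: ansatz ord ≤ ord L₀ ⇒ L.
L = (4 + 10·x) + (1 + 4·x + 5·x^2)·Dx  (order 1).
h: a_k = 1, -4, 11, -24, 41, -44, -29, 336, …
ICs: h(0) = 1.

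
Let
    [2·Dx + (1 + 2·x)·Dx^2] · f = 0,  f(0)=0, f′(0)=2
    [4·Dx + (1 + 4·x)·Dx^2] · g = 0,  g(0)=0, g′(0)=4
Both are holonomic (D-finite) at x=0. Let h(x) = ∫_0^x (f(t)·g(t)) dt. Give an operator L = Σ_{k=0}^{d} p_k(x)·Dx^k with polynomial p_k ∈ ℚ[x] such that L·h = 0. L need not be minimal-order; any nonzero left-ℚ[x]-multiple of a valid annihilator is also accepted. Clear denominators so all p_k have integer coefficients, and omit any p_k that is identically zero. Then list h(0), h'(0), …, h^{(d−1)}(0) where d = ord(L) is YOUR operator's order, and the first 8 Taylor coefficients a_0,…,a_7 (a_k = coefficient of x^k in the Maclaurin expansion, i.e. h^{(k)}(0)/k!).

L = (160 + 768·x + 1024·x^2)·Dx^2 + (264 + 2144·x + 5760·x^2 + 5120·x^3)·Dx^3 + (64 + 720·x + 2976·x^2 + 5376·x^3 + 3584·x^4)·Dx^4 + (3 + 44·x + 252·x^2 + 704·x^3 + 960·x^4 + 512·x^5)·Dx^5  (order 5).
h: a_k = 0, 0, 0, 8/3, -6, 208/15, -104/3, 4192/45, …
ICs: h(0) = 0, h′(0) = 0, h′′(0) = 0, h′′′(0) = 16, h′′′′(0) = -144.

f: a_k = 0, 2, -2, 8/3, -4, 32/5, -32/3, 128/7, …
g: a_k = 0, 4, -8, 64/3, -64, 1024/5, -2048/3, 16384/7, …
f·g: L₀ = L_f ⊗_s L_g, ord ≤ 2·2.
h=∫h₀ ⇒ L = L₀·Dx.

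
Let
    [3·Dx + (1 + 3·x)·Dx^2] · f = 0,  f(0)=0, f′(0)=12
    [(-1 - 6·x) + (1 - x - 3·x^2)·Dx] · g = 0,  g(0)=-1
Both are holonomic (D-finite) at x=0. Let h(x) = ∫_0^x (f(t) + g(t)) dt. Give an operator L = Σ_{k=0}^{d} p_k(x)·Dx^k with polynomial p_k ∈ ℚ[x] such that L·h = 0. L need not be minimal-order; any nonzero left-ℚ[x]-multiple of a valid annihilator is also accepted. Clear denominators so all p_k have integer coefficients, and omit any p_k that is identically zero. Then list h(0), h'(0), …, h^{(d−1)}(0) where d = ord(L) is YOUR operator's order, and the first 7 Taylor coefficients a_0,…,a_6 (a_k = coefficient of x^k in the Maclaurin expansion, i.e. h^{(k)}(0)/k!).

L = (-270 - 1422·x - 3780·x^2 - 2916·x^3 - 2916·x^4)·Dx^2 + (-24 - 468·x - 2736·x^2 - 5616·x^3 - 5994·x^4 - 4860·x^5)·Dx^3 + (11 + 79·x + 129·x^2 - 171·x^3 - 783·x^4 - 1377·x^5 - 972·x^6)·Dx^4  (order 4).
h: a_k = 0, -1, 11/2, -22/3, 29/4, -20, 386/15, …
ICs: h(0) = 0, h′(0) = -1, h′′(0) = 11, h′′′(0) = -44.

f: a_k = 0, 12, -18, 36, -81, 972/5, -486, …
g: a_k = -1, -1, -4, -7, -19, -40, -97, …
Weyl lclm of L_f,L_g ⇒ L₀ (ord ≤ 3).
h=∫₀ˣh₀: take L = L₀·Dx.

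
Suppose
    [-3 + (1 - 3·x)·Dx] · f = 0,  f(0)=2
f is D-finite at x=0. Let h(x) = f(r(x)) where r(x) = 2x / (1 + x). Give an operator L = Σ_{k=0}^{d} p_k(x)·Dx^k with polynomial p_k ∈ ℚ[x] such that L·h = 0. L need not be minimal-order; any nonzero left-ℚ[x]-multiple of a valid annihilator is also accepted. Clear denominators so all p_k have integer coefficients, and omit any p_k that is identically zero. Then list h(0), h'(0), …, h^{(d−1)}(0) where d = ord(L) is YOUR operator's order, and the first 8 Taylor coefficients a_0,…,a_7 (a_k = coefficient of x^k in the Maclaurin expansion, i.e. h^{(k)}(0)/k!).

L = 6 + (-1 + 4·x + 5·x^2)·Dx  (order 1).
h: a_k = 2, 12, 60, 300, 1500, 7500, 37500, 187500, …
ICs: h(0) = 2.

f: a_k = 2, 6, 18, 54, 162, 486, 1458, 4374, …
Change of var in L_f (x↦r) gives L₀.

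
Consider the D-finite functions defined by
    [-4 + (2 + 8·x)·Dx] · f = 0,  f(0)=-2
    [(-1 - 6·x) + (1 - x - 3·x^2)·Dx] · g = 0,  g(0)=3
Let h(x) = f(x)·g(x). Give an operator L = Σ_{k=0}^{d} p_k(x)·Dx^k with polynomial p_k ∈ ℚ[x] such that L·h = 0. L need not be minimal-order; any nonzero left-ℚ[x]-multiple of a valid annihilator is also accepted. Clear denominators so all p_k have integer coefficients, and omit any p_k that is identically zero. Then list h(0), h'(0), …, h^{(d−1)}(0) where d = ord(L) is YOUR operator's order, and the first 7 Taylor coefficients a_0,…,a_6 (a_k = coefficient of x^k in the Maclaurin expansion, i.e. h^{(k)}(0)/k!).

f: a_k = -2, -4, 4, -8, 20, -56, 168, …
g: a_k = 3, 3, 12, 21, 57, 120, 291, …
h₀=f·g: eliminate ⇒ L₀, order ≤ 1·1.
L = (3 + 8·x + 18·x^2) + (-1 - 3·x + 7·x^2 + 12·x^3)·Dx  (order 1).
h: a_k = -6, -18, -24, -102, -114, -588, -426, …
ICs: h(0) = -6.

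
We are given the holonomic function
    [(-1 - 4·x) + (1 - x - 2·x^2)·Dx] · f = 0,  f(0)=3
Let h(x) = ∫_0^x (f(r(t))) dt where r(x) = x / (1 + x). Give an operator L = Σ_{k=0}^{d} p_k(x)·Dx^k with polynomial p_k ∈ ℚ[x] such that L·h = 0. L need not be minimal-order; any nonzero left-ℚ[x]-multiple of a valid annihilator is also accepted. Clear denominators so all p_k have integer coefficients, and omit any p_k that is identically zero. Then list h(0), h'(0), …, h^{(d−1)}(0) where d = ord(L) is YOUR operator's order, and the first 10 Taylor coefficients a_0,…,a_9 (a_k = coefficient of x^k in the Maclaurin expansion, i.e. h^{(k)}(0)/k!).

f: a_k = 3, 3, 9, 15, 33, 63, 129, 255, 513, 1023, …
f∘r: x↦r, Dx↦Dx/r' in L_f ⇒ L₀.
Integrate: L := L₀·Dx.
L = (1 + 5·x)·Dx + (-1 - 2·x + x^2 + 2·x^3)·Dx^2  (order 2).
h: a_k = 0, 3, 3/2, 2, 0, 12/5, -2, 36/7, -15/2, 44/3, …
ICs: h(0) = 0, h′(0) = 3.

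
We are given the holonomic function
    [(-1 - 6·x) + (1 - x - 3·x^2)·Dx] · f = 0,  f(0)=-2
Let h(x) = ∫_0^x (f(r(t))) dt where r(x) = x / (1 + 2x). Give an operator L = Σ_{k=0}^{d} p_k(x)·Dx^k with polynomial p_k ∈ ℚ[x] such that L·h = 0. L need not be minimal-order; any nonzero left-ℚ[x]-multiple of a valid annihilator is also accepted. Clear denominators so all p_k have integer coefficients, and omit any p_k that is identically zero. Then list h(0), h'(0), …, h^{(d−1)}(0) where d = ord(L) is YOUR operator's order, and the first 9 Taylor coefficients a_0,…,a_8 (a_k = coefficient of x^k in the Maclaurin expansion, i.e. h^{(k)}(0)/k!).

f: a_k = -2, -2, -8, -14, -38, -80, -194, -434, -1016, …
f∘r: x↦r, Dx↦Dx/r' in L_f ⇒ L₀.
h=∫h₀ ⇒ L = L₀·Dx.
L = (1 + 8·x)·Dx + (-1 - 5·x - 5·x^2 + 2·x^3)·Dx^2  (order 2).
h: a_k = 0, -2, -1, -4/3, 5/2, -34/5, 56/3, -370/7, 611/4, …
ICs: h(0) = 0, h′(0) = -2.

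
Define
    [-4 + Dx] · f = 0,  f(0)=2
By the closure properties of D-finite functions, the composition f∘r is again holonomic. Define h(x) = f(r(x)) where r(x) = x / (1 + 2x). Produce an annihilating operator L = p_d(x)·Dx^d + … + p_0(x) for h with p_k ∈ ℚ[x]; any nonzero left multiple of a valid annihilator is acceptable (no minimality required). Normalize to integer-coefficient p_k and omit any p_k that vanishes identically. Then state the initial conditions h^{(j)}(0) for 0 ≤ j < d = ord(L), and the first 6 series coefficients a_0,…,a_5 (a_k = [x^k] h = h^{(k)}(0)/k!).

f: a_k = 2, 8, 16, 64/3, 64/3, 256/15, …
Change of var in L_f (x↦r) gives L₀.
L = -4 + (1 + 4·x + 4·x^2)·Dx  (order 1).
h: a_k = 2, 8, 0, -32/3, 64/3, -128/5, …
ICs: h(0) = 2.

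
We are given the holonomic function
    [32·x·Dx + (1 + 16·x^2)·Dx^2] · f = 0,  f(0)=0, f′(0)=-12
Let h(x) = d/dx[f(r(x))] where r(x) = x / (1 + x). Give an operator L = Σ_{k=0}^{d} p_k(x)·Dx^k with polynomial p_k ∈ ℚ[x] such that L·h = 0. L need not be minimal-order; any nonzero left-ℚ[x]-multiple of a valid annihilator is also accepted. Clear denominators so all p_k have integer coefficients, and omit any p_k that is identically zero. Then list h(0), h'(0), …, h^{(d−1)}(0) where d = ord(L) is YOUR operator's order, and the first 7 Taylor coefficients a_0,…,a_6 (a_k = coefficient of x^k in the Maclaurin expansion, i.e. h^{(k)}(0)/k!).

L = (2 + 34·x) + (1 + 2·x + 17·x^2)·Dx  (order 1).
h: a_k = -12, 24, 156, -720, -1212, 14664, -8724, …
ICs: h(0) = -12.

f: a_k = 0, -12, 0, 64, 0, -3072/5, 0, …
f∘r: x↦r, Dx↦Dx/r' in L_f ⇒ L₀.
h₀' ⇒ L via d/dx closure of L₀.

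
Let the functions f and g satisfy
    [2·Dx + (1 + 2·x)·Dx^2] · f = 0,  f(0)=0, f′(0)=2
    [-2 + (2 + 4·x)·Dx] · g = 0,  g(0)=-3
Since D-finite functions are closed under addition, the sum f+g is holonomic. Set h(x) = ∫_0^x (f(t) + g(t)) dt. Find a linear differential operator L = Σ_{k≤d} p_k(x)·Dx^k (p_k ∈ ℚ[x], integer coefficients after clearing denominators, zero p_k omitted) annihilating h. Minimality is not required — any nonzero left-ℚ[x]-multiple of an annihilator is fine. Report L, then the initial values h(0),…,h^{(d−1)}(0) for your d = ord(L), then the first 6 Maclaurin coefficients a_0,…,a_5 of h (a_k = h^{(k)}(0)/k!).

f: a_k = 0, 2, -2, 8/3, -4, 32/5, …
g: a_k = -3, -3, 3/2, -3/2, 15/8, -21/8, …
Sum ⇒ L₀ = lclm(L_f,L_g) in ℚ(x)⟨Dx⟩.
h=∫h₀ ⇒ L = L₀·Dx.
L = 2·Dx^2 + (5 + 10·x)·Dx^3 + (1 + 4·x + 4·x^2)·Dx^4  (order 4).
h: a_k = 0, -3, -1/2, -1/6, 7/24, -17/40, …
ICs: h(0) = 0, h′(0) = -3, h′′(0) = -1, h′′′(0) = -1.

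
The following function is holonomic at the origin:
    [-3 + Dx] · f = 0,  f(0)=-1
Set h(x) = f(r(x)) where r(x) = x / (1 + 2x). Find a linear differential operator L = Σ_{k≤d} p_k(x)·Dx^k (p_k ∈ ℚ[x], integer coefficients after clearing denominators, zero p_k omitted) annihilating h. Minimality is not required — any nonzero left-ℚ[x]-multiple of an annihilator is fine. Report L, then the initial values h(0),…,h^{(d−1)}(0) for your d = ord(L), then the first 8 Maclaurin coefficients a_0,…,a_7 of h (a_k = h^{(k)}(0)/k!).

L = -3 + (1 + 4·x + 4·x^2)·Dx  (order 1).
h: a_k = -1, -3, 3/2, 3/2, -51/8, 519/40, -1581/80, 12441/560, …
ICs: h(0) = -1.

f: a_k = -1, -3, -9/2, -9/2, -27/8, -81/40, -81/80, -243/560, …
Change of var in L_f (x↦r) gives L₀.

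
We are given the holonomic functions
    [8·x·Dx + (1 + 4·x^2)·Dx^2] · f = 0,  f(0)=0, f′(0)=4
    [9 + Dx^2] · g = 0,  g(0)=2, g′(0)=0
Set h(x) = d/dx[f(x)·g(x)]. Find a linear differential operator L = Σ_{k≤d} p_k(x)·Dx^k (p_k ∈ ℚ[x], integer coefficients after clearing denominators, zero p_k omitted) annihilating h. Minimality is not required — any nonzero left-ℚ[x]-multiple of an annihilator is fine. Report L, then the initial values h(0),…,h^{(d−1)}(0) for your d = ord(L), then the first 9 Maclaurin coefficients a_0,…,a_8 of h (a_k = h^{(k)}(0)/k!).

f: a_k = 0, 4, 0, -16/3, 0, 64/5, 0, -256/7, 0, …
g: a_k = 2, 0, -9, 0, 27/4, 0, -81/40, 0, 729/2240, …
Sym-product of L_f,L_g gives L₀ (≤ ord 4).
Differentiate: ansatz ord ≤ ord L₀ ⇒ L.
L = (134325 + 1685016·x^2 + 9665136·x^4 + 17604864·x^6 + 22954752·x^8 + 28366848·x^10 + 26873856·x^12) + (77328·x + 1187136·x^3 + 5460480·x^5 + 10782720·x^7 + 14929920·x^9 + 11943936·x^11)·Dx + (17850 + 242160·x^2 + 1468896·x^4 + 3414528·x^6 + 5764608·x^8 + 7630848·x^10 + 5971968·x^12)·Dx^2 + (8592·x + 131904·x^3 + 606720·x^5 + 1198080·x^7 + 1658880·x^9 + 1327104·x^11)·Dx^3 + (325 + 6104·x^2 + 43888·x^4 + 162048·x^6 + 357120·x^8 + 497664·x^10 + 331776·x^12)·Dx^4  (order 4).
h: a_k = 8, 0, -140, 0, 503, 0, -16271/10, 0, 3302209/560, …
ICs: h(0) = 8, h′(0) = 0, h′′(0) = -280, h′′′(0) = 0.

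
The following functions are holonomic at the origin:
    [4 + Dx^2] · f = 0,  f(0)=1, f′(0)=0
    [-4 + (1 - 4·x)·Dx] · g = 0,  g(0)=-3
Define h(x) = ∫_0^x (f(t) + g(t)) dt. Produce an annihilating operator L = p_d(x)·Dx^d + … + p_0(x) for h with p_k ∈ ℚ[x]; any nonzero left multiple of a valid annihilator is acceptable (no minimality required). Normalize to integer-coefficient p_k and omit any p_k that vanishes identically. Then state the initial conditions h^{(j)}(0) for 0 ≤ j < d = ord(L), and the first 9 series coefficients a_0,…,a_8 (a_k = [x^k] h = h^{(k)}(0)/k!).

f: a_k = 1, 0, -2, 0, 2/3, 0, -4/45, 0, 2/315, …
g: a_k = -3, -12, -48, -192, -768, -3072, -12288, -49152, -196608, …
Sum ⇒ L₀ = lclm(L_f,L_g) in ℚ(x)⟨Dx⟩.
h=∫h₀ ⇒ L = L₀·Dx.
L = (-400 + 128·x - 256·x^2)·Dx + (36 - 176·x + 192·x^2 - 256·x^3)·Dx^2 + (-100 + 32·x - 64·x^2)·Dx^3 + (9 - 44·x + 48·x^2 - 64·x^3)·Dx^4  (order 4).
h: a_k = 0, -2, -6, -50/3, -48, -2302/15, -512, -552964/315, -6144, …
ICs: h(0) = 0, h′(0) = -2, h′′(0) = -12, h′′′(0) = -100.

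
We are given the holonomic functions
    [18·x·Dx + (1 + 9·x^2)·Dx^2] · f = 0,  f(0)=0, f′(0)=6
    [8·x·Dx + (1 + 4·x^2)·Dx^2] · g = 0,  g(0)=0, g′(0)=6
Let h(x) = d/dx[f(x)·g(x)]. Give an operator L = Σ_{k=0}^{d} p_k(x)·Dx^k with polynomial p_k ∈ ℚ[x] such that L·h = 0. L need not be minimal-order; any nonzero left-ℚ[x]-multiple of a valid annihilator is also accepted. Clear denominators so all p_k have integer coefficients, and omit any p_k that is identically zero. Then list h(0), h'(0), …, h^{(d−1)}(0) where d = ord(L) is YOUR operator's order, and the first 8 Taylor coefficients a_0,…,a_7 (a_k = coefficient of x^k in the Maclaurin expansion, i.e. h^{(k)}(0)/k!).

L = (-864·x - 18720·x^3 - 82944·x^5 + 134784·x^7 + 1119744·x^9) + (-52 - 3036·x^2 - 33696·x^4 - 72576·x^6 + 471744·x^8 + 1679616·x^10)·Dx + (-104·x - 2072·x^3 - 11232·x^5 + 13968·x^7 + 269568·x^9 + 559872·x^11)·Dx^2 + (-1 - 26·x^2 - 205·x^4 + 7380·x^8 + 33696·x^10 + 46656·x^12)·Dx^3  (order 3).
h: a_k = 0, 72, 0, -624, 0, 25272/5, 0, -1456416/35, …
ICs: h(0) = 0, h′(0) = 72, h′′(0) = 0.

f: a_k = 0, 6, 0, -18, 0, 486/5, 0, -4374/7, …
g: a_k = 0, 6, 0, -8, 0, 96/5, 0, -384/7, …
h₀=f·g: eliminate ⇒ L₀, order ≤ 2·2.
h=h₀': d/dx-closure on L₀ ⇒ L.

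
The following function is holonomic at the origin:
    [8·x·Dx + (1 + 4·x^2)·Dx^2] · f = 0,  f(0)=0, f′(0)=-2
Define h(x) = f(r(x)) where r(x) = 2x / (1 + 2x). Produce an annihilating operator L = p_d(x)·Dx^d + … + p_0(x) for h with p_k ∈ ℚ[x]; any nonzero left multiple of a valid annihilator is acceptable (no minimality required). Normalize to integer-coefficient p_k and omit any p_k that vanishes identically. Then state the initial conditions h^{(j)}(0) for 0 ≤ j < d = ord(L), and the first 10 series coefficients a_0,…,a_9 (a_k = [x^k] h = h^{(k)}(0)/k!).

f: a_k = 0, -2, 0, 8/3, 0, -32/5, 0, 128/7, 0, -512/9, …
Substitute x→r, Dx→(1/r')Dx; clear ⇒ L₀.
L = (4 + 40·x)·Dx + (1 + 4·x + 20·x^2)·Dx^2  (order 2).
h: a_k = 0, -4, 8, 16/3, -96, 1216/5, 1408/3, -35584/7, 10752, 367616/9, …
ICs: h(0) = 0, h′(0) = -4.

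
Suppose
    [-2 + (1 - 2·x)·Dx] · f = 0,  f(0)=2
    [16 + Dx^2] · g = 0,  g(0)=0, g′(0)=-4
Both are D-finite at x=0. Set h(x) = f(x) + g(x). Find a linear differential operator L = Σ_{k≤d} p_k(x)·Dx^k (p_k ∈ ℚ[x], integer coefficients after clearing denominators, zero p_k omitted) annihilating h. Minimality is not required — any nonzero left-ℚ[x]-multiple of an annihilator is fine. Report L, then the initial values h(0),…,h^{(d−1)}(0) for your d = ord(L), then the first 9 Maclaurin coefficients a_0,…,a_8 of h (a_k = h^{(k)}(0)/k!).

f: a_k = 2, 4, 8, 16, 32, 64, 128, 256, 512, …
g: a_k = 0, -4, 0, 32/3, 0, -128/15, 0, 1024/315, 0, …
f+g: L₀ = lclm(L_f,L_g), ord ≤ 1+2.
L = (160 - 256·x + 256·x^2) + (-48 + 224·x - 384·x^2 + 256·x^3)·Dx + (10 - 16·x + 16·x^2)·Dx^2 + (-3 + 14·x - 24·x^2 + 16·x^3)·Dx^3  (order 3).
h: a_k = 2, 0, 8, 80/3, 32, 832/15, 128, 81664/315, 512, …
ICs: h(0) = 2, h′(0) = 0, h′′(0) = 16.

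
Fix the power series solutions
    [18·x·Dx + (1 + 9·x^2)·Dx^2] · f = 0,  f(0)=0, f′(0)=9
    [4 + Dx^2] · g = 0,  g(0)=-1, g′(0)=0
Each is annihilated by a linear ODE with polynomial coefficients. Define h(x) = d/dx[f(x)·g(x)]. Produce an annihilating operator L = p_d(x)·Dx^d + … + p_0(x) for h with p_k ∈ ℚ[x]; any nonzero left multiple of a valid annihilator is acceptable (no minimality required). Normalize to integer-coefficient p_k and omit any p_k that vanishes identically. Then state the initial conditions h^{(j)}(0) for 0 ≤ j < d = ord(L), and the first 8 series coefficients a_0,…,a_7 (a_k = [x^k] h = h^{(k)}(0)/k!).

f: a_k = 0, 9, 0, -27, 0, 729/5, 0, -6561/7, …
g: a_k = -1, 0, 2, 0, -2/3, 0, 4/45, 0, …
Sym-product of L_f,L_g gives L₀ (≤ ord 4).
h₀' ⇒ L via d/dx closure of L₀.
L = (52480 + 1115424·x^2 + 18751824·x^4 + 15209856·x^6 + 3464208·x^8 - 11337408·x^10 + 34012224·x^12) + (31032·x + 1320624·x^3 + 10701720·x^5 + 13646880·x^7 + 18895680·x^9 + 34012224·x^11)·Dx + (13640 + 300780·x^2 + 4978584·x^4 + 5269212·x^6 + 3621672·x^8 + 2834352·x^10 + 17006112·x^12)·Dx^2 + (7758·x + 330156·x^3 + 2675430·x^5 + 3411720·x^7 + 4723920·x^9 + 8503056·x^11)·Dx^3 + (130 + 5481·x^2 + 72657·x^4 + 366687·x^6 + 688905·x^8 + 1417176·x^10 + 2125764·x^12)·Dx^4  (order 4).
h: a_k = -9, 0, 135, 0, -1029, 0, 43669/5, 0, …
ICs: h(0) = -9, h′(0) = 0, h′′(0) = 270, h′′′(0) = 0.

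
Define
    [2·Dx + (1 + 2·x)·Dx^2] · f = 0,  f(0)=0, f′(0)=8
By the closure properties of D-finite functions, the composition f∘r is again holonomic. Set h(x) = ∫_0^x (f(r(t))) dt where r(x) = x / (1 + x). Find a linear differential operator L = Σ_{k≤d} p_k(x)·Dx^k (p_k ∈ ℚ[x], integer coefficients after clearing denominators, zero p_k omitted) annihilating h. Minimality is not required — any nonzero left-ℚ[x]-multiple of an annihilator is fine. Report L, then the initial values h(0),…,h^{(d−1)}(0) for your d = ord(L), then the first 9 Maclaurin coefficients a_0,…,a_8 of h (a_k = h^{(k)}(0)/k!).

f: a_k = 0, 8, -8, 32/3, -16, 128/5, -128/3, 512/7, -128, …
f∘r: x↦r, Dx↦Dx/r' in L_f ⇒ L₀.
h=∫₀ˣh₀: take L = L₀·Dx.
L = (4 + 6·x)·Dx^2 + (1 + 4·x + 3·x^2)·Dx^3  (order 3).
h: a_k = 0, 0, 4, -16/3, 26/3, -16, 484/15, -208/3, 1093/7, …
ICs: h(0) = 0, h′(0) = 0, h′′(0) = 8.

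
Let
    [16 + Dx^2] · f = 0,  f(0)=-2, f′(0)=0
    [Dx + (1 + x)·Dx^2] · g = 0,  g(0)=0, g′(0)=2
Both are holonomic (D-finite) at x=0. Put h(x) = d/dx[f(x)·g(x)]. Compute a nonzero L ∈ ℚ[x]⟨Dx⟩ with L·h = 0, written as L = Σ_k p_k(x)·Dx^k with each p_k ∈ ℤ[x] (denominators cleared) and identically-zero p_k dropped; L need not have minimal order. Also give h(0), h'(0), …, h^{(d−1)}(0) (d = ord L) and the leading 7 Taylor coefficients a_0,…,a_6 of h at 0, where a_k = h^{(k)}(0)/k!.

f: a_k = -2, 0, 16, 0, -64/3, 0, 512/45, …
g: a_k = 0, 2, -1, 2/3, -1/2, 2/5, -1/3, …
Sym-product of L_f,L_g gives L₀ (≤ ord 4).
Differentiate: ansatz ord ≤ ord L₀ ⇒ L.
L = (96160 + 647168·x + 1757184·x^2 + 2482176·x^3 + 1931264·x^4 + 786432·x^5 + 131072·x^6) + (13728 + 74144·x + 156160·x^2 + 161280·x^3 + 81920·x^4 + 16384·x^5)·Dx + (13546 + 87008·x + 228848·x^2 + 316416·x^3 + 242944·x^4 + 98304·x^5 + 16384·x^6)·Dx^2 + (858 + 4634·x + 9760·x^2 + 10080·x^3 + 5120·x^4 + 1024·x^5)·Dx^3 + (471 + 2910·x + 7439·x^2 + 10080·x^3 + 7640·x^4 + 3072·x^5 + 512·x^6)·Dx^4  (order 4).
h: a_k = -4, 4, 92, -60, -164, 84, 1508/15, …
ICs: h(0) = -4, h′(0) = 4, h′′(0) = 184, h′′′(0) = -360.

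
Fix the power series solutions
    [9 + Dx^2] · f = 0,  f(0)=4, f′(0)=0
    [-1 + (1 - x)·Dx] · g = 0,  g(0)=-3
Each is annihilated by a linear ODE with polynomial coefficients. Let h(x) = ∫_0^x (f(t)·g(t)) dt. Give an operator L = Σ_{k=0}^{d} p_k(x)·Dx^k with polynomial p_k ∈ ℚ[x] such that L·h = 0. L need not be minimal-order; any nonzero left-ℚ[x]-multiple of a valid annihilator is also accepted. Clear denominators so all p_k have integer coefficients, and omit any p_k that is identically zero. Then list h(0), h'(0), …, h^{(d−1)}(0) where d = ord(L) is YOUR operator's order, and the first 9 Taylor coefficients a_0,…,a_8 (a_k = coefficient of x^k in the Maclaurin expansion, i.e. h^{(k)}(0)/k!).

L = (-9 + 9·x)·Dx + 2·Dx^2 + (-1 + x)·Dx^3  (order 3).
h: a_k = 0, -12, -6, 14, 21/2, 3/10, 1/4, 39/20, 273/160, …
ICs: h(0) = 0, h′(0) = -12, h′′(0) = -12.

f: a_k = 4, 0, -18, 0, 27/2, 0, -81/20, 0, 729/1120, …
g: a_k = -3, -3, -3, -3, -3, -3, -3, -3, -3, …
h₀=f·g: eliminate ⇒ L₀, order ≤ 2·1.
Integrate: L := L₀·Dx.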